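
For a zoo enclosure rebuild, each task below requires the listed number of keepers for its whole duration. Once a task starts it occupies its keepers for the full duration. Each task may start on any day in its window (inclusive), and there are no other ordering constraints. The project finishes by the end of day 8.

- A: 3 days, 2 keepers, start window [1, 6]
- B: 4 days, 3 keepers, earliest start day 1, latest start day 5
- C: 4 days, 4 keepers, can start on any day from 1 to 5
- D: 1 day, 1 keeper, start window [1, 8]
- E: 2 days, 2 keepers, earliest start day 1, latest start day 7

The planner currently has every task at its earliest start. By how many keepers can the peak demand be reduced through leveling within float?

6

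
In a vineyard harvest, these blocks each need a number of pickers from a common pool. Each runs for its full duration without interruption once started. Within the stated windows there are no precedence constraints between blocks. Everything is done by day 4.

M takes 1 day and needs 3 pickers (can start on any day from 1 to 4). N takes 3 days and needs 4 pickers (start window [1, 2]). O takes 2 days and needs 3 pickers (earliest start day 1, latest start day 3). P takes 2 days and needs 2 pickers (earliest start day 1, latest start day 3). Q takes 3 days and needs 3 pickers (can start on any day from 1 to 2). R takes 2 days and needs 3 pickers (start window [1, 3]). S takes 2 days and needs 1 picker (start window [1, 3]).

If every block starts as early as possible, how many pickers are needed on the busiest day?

19

Early-start schedule: M@1, N@1, O@1, P@1, Q@1, R@1, S@1.
Load per day: day 1: 19, day 2: 16, day 3: 7, day 4: 0.
Peak is 19.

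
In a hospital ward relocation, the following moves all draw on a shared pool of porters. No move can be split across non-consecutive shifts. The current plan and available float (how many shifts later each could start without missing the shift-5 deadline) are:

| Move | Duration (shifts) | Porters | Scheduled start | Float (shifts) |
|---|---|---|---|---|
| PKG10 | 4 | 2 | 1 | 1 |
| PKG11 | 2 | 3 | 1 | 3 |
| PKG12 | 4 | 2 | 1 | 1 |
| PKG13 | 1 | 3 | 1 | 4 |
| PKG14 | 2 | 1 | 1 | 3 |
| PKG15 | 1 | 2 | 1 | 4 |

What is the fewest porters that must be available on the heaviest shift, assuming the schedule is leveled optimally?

Early-start (PKG10@1, PKG11@1, PKG12@1, PKG13@1, PKG14@1, PKG15@1) gives peak 13: s1:13  s2:8  s3:4  s4:4  s5:0.
Shift PKG13→3, PKG14→4, PKG15→4.
Schedule PKG10@1, PKG11@1, PKG12@1, PKG13@3, PKG14@4, PKG15@4: s1:7  s2:7  s3:7  s4:7  s5:1 — peak 7.

7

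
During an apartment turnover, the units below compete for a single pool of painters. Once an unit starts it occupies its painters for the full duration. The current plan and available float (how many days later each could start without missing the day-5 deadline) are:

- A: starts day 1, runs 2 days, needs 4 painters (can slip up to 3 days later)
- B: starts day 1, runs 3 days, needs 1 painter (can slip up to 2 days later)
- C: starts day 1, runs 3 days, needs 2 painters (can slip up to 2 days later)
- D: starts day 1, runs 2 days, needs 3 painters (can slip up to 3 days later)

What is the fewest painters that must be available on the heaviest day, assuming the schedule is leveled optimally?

5

Early-start (A@1, B@1, C@1, D@1) gives peak 10: d1:10  d2:10  d3:3  d4:0  d5:0.
Shift C→3, D→4.
Schedule A@1, B@1, C@3, D@4: d1:5  d2:5  d3:3  d4:5  d5:5 — peak 5.
Total painter-days = 23 over 5 days ⇒ peak ≥ ⌈23/5⌉ = 5, so 5 is optimal.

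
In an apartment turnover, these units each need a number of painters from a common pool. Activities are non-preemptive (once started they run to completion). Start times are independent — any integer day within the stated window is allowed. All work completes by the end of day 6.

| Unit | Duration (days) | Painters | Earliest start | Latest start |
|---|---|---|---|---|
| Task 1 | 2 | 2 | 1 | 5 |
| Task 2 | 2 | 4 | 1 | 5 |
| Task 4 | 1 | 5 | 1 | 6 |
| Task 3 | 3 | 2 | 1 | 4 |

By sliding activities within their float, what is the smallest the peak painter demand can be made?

5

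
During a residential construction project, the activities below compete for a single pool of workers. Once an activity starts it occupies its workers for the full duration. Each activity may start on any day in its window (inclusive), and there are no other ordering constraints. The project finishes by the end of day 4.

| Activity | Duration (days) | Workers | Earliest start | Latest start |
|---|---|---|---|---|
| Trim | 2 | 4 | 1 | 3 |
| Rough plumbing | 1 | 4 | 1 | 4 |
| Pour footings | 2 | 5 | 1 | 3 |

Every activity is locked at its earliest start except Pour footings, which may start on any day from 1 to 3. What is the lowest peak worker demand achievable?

8

Pour footings@1: d1:13  d2:9  d3:0  d4:0 → peak 13
Pour footings@2: d1:8  d2:9  d3:5  d4:0 → peak 9
Pour footings@3: d1:8  d2:4  d3:5  d4:5 → peak 8
Best is Pour footings@3, peak 8.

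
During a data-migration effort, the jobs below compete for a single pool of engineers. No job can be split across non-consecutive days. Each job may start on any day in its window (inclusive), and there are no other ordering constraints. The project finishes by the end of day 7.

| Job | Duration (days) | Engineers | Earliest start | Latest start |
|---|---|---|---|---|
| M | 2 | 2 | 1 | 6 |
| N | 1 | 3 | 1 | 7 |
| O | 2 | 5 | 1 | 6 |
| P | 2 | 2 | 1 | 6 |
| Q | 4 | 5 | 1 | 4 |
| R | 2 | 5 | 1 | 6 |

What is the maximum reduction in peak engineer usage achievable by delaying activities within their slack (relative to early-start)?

Early-start peak: d1:22  d2:19  d3:5  d4:5  d5:0  d6:0  d7:0 ⇒ 22.
Leveled (M@1, N@1, O@1, P@2, Q@3, R@4): d1:10  d2:9  d3:7  d4:10  d5:10  d6:5  d7:0 ⇒ 10.
Reduction 22 − 10 = 12.

12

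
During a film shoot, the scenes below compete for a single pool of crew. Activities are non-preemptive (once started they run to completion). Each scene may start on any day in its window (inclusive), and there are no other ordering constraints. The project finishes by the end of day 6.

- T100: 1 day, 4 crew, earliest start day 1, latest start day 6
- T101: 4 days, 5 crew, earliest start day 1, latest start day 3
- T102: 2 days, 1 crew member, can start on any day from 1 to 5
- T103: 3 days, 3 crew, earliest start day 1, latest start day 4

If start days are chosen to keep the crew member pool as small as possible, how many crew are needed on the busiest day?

Early-start (T100@1, T101@1, T102@1, T103@1) gives peak 13: d1:13  d2:9  d3:8  d4:5  d5:0  d6:0.
Shift T101→2, T103→3.
Schedule T100@1, T101@2, T102@1, T103@3: d1:5  d2:6  d3:8  d4:8  d5:8  d6:0 — peak 8.

8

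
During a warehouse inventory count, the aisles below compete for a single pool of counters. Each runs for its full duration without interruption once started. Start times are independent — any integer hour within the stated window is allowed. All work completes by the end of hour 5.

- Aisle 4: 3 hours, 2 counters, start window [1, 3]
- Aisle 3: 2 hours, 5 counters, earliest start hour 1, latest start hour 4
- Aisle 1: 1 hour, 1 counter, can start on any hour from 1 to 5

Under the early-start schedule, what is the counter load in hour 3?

2

At early start, hour 3 has: Aisle 4.
Demand: 2 = 2.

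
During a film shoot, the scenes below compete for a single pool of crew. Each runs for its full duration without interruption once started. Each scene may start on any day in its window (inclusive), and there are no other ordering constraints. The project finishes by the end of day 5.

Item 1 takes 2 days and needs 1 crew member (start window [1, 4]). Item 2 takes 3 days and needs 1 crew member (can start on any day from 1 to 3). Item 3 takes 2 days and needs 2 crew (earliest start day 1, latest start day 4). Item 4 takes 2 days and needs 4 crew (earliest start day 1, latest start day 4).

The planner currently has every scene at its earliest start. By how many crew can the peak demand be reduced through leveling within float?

4

Early-start peak: d1:8  d2:8  d3:1  d4:0  d5:0 ⇒ 8.
Leveled (Item 1@1, Item 2@1, Item 3@1, Item 4@4): d1:4  d2:4  d3:1  d4:4  d5:4 ⇒ 4.
Reduction 8 − 4 = 4.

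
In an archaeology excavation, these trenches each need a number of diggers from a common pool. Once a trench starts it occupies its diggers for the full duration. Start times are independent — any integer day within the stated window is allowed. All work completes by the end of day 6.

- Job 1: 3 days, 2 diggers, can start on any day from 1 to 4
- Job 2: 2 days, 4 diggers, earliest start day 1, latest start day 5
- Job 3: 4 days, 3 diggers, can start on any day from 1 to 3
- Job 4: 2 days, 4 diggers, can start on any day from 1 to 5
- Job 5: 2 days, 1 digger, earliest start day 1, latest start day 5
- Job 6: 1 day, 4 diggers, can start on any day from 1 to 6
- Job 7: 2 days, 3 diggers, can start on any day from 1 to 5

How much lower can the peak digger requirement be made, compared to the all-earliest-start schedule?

13

Early-start peak: d1:21  d2:17  d3:5  d4:3  d5:0  d6:0 ⇒ 21.
Leveled (Job 1@1, Job 2@4, Job 3@1, Job 4@5, Job 5@3, Job 6@6, Job 7@1): d1:8  d2:8  d3:6  d4:8  d5:8  d6:8 ⇒ 8.
Reduction 21 − 8 = 13.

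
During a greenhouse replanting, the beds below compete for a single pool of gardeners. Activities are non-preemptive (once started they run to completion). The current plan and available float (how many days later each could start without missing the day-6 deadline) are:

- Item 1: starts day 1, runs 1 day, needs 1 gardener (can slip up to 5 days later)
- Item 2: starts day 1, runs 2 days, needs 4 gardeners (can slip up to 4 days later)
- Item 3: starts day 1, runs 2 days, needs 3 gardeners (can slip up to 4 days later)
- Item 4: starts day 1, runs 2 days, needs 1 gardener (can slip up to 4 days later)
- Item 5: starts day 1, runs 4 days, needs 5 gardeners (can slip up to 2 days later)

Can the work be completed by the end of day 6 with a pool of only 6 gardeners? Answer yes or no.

no

Total gardener-days = 37; over 6 days the average is 37/6 > 6, so some day must exceed 6.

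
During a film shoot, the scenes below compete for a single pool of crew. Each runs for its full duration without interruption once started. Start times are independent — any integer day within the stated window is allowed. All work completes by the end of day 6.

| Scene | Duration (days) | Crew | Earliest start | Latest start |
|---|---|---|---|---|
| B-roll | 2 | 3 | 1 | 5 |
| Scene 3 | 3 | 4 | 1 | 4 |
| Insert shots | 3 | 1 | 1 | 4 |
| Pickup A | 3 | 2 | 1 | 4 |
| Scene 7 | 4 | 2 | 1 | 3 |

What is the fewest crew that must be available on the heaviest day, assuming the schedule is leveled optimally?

Early-start (B-roll@1, Scene 3@1, Insert shots@1, Pickup A@1, Scene 7@1) gives peak 12: d1:12  d2:12  d3:9  d4:2  d5:0  d6:0.
Shift Scene 3→4, Scene 7→3.
Schedule B-roll@1, Scene 3@4, Insert shots@1, Pickup A@1, Scene 7@3: d1:6  d2:6  d3:5  d4:6  d5:6  d6:6 — peak 6.
Total crew member-days = 35 over 6 days ⇒ peak ≥ ⌈35/6⌉ = 6, so 6 is optimal.

6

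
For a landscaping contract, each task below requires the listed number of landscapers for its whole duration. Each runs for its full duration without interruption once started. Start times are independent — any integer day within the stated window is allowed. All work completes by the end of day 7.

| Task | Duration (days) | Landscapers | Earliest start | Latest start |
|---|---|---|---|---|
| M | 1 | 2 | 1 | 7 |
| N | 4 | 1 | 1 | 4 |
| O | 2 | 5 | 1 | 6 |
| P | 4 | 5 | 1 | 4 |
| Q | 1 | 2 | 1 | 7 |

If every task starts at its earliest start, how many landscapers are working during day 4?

At early start, day 4 has: N, P.
Demand: 1 + 5 = 6.

6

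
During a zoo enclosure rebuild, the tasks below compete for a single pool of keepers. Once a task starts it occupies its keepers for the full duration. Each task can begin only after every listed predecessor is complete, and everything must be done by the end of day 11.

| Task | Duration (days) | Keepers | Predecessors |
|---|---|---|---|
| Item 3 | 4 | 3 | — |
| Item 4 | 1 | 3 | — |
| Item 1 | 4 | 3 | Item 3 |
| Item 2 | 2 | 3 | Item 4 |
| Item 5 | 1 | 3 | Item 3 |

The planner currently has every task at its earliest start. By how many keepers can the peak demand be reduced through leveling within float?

0

Early-start peak: d1:6  d2:6  d3:6  d4:3  d5:6  d6:3  d7:3  d8:3  d9:0  d10:0  d11:0 ⇒ 6.
Leveled (Item 3@1, Item 4@1, Item 1@5, Item 2@2, Item 5@5): d1:6  d2:6  d3:6  d4:3  d5:6  d6:3  d7:3  d8:3  d9:0  d10:0  d11:0 ⇒ 6.
Reduction 6 − 6 = 0.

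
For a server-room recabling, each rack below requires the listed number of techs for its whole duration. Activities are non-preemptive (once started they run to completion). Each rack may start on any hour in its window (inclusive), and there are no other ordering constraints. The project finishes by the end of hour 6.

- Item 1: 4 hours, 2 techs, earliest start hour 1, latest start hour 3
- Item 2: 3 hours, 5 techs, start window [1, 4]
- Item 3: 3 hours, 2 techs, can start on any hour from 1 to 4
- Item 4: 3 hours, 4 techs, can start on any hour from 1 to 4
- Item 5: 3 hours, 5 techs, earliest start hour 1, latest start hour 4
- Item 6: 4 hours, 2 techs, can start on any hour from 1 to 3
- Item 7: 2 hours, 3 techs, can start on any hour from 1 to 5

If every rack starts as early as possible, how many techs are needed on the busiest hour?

Early-start schedule: Item 1@1, Item 2@1, Item 3@1, Item 4@1, Item 5@1, Item 6@1, Item 7@1.
Load per hour: hour 1: 23, hour 2: 23, hour 3: 20, hour 4: 4, hour 5: 0, hour 6: 0.
Peak is 23.

23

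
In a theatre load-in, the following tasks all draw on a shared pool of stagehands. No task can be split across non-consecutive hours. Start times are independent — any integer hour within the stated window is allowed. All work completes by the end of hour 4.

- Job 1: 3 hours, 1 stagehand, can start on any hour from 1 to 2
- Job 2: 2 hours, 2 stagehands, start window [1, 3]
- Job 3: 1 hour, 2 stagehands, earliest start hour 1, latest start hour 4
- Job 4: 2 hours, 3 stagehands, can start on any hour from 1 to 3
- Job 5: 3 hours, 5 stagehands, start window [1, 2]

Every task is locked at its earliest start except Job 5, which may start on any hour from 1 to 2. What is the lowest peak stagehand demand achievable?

11

Job 5@1: h1:13  h2:11  h3:6  h4:0 → peak 13
Job 5@2: h1:8  h2:11  h3:6  h4:5 → peak 11
Best is Job 5@2, peak 11.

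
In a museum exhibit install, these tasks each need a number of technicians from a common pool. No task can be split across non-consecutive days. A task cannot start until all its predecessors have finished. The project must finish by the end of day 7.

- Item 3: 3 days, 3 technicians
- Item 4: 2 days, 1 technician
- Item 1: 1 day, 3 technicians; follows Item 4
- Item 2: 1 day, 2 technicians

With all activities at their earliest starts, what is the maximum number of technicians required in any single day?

6

Early-start schedule: Item 3@1, Item 4@1, Item 1@3, Item 2@1.
Load per day: day 1: 6, day 2: 4, day 3: 6, day 4: 0, day 5: 0, day 6: 0, day 7: 0.
Peak is 6.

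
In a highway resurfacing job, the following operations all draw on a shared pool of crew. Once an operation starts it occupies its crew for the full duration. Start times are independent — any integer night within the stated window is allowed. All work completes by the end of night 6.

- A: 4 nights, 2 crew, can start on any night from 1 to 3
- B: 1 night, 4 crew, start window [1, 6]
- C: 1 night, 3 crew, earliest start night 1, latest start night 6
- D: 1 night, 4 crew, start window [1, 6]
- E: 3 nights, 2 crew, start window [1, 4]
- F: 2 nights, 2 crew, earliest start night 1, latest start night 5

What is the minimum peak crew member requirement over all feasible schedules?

6

Early-start (A@1, B@1, C@1, D@1, E@1, F@1) gives peak 17: n1:17  n2:6  n3:4  n4:2  n5:0  n6:0.
Shift C→2, D→3, E→4, F→4.
Schedule A@1, B@1, C@2, D@3, E@4, F@4: n1:6  n2:5  n3:6  n4:6  n5:4  n6:2 — peak 6.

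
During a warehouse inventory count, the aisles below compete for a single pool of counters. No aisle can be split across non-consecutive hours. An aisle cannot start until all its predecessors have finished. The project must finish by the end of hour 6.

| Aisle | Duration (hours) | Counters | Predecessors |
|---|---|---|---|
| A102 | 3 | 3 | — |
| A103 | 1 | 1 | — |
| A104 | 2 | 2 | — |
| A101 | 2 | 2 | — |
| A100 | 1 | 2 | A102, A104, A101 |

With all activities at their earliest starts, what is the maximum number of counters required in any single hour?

8

Early-start schedule: A102@1, A103@1, A104@1, A101@1, A100@4.
Load per hour: hour 1: 8, hour 2: 7, hour 3: 3, hour 4: 2, hour 5: 0, hour 6: 0.
Peak is 8.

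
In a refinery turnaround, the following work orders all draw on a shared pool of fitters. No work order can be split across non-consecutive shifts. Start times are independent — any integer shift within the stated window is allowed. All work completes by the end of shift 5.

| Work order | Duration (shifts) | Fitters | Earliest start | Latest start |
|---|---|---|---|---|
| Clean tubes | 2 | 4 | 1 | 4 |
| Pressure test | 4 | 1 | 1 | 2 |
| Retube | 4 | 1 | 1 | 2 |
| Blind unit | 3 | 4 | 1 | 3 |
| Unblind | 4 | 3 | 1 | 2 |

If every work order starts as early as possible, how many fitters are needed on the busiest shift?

13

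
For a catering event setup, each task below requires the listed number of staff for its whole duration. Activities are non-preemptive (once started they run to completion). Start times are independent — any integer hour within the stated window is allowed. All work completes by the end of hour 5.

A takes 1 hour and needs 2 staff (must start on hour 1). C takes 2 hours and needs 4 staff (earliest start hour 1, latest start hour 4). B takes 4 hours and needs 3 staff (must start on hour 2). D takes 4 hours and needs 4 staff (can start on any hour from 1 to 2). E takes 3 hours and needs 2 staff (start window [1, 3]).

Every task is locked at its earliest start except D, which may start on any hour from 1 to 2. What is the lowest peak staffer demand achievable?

13

D@1: h1:12  h2:13  h3:9  h4:7  h5:3 → peak 13
D@2: h1:8  h2:13  h3:9  h4:7  h5:7 → peak 13
Best is D@1, peak 13.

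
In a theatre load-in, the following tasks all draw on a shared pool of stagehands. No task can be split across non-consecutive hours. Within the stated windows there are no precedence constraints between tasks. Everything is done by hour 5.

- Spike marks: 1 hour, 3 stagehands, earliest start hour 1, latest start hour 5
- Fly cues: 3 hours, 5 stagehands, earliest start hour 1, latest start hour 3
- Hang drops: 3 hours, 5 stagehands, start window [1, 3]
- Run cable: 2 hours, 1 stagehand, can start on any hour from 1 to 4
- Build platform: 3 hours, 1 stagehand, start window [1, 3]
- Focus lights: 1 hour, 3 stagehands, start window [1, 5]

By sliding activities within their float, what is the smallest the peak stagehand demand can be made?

Early-start (Spike marks@1, Fly cues@1, Hang drops@1, Run cable@1, Build platform@1, Focus lights@1) gives peak 18: h1:18  h2:12  h3:11  h4:0  h5:0.
Shift Hang drops→2, Build platform→3, Focus lights→4.
Schedule Spike marks@1, Fly cues@1, Hang drops@2, Run cable@1, Build platform@3, Focus lights@4: h1:9  h2:11  h3:11  h4:9  h5:1 — peak 11.

11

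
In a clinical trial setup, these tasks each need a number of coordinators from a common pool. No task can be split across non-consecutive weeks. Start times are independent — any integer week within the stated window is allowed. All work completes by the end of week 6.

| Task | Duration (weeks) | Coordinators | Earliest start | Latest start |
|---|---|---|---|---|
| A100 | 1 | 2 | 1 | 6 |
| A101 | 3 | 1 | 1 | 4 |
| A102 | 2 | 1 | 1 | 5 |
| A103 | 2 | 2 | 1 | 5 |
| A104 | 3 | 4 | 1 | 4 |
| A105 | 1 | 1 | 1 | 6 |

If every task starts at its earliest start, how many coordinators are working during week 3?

5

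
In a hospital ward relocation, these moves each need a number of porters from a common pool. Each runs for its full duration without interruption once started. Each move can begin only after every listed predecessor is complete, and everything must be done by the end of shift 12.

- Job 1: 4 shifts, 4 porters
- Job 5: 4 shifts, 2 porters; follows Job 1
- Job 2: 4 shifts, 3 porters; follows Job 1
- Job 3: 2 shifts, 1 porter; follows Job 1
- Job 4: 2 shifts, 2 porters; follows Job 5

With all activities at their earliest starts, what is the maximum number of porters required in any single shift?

6

Early-start schedule: Job 1@1, Job 5@5, Job 2@5, Job 3@5, Job 4@9.
Load per shift: shift 1: 4, shift 2: 4, shift 3: 4, shift 4: 4, shift 5: 6, shift 6: 6, shift 7: 5, shift 8: 5, shift 9: 2, shift 10: 2, shift 11: 0, shift 12: 0.
Peak is 6.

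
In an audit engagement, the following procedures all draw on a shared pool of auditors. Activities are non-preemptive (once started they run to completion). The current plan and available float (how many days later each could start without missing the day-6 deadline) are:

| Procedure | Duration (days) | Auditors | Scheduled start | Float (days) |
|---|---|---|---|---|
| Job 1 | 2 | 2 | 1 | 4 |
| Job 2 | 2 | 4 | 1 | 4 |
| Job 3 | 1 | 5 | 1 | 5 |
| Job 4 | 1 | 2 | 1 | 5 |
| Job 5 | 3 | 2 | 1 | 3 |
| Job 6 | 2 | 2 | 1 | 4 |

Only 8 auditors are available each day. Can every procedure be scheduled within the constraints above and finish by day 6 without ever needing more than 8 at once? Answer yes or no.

yes

Schedule Job 1@1, Job 2@1, Job 3@3, Job 4@4, Job 5@4, Job 6@4: d1:6  d2:6  d3:5  d4:6  d5:4  d6:2 — peak 6 ≤ 8.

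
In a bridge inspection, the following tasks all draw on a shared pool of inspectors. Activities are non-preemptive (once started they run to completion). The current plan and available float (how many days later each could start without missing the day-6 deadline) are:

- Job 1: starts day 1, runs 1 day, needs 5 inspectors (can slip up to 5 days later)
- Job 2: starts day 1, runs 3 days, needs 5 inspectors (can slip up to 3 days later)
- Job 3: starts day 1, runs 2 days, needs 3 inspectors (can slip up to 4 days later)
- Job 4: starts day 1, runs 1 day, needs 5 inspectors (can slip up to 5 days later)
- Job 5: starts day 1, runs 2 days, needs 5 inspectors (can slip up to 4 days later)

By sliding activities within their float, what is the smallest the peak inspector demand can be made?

10

Early-start (Job 1@1, Job 2@1, Job 3@1, Job 4@1, Job 5@1) gives peak 23: d1:23  d2:13  d3:5  d4:0  d5:0  d6:0.
Shift Job 3→2, Job 4→4, Job 5→4.
Schedule Job 1@1, Job 2@1, Job 3@2, Job 4@4, Job 5@4: d1:10  d2:8  d3:8  d4:10  d5:5  d6:0 — peak 10.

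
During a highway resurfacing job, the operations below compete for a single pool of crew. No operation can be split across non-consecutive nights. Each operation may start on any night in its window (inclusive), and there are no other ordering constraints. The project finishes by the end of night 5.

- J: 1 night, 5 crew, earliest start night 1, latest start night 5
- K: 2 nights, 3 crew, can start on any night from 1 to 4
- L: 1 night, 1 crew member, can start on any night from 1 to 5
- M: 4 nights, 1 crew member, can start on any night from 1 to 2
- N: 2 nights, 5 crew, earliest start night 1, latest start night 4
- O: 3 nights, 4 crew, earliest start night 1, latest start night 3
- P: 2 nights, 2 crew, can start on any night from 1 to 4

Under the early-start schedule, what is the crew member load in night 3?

5

At early start, night 3 has: M, O.
Demand: 1 + 4 = 5.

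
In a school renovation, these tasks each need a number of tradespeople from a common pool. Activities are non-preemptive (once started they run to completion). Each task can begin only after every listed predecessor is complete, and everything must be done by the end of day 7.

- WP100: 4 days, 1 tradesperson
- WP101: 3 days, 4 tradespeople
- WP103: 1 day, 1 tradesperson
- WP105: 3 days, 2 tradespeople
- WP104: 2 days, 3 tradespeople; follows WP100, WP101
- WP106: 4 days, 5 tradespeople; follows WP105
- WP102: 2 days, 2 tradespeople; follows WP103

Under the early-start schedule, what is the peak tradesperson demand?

9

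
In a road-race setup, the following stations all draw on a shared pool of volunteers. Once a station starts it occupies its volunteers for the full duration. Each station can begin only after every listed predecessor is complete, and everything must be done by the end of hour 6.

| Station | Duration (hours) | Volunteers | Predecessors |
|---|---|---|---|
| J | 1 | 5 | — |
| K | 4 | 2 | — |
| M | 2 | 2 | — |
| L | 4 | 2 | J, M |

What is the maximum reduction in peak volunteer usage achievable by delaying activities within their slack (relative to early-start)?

2

Early-start peak: h1:9  h2:4  h3:4  h4:4  h5:2  h6:2 ⇒ 9.
Leveled (J@1, K@2, M@1, L@3): h1:7  h2:4  h3:4  h4:4  h5:4  h6:2 ⇒ 7.
Reduction 9 − 7 = 2.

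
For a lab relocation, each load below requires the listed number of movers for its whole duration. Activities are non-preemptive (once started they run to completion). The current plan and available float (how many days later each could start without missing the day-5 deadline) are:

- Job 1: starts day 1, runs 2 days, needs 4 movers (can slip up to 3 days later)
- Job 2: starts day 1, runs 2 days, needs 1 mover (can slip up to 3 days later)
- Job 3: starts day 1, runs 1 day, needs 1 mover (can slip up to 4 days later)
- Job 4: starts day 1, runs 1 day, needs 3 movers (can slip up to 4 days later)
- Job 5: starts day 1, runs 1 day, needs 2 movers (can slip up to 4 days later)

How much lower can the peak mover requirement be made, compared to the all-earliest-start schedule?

Early-start peak: d1:11  d2:5  d3:0  d4:0  d5:0 ⇒ 11.
Leveled (Job 1@1, Job 2@3, Job 3@3, Job 4@4, Job 5@3): d1:4  d2:4  d3:4  d4:4  d5:0 ⇒ 4.
Reduction 11 − 4 = 7.

7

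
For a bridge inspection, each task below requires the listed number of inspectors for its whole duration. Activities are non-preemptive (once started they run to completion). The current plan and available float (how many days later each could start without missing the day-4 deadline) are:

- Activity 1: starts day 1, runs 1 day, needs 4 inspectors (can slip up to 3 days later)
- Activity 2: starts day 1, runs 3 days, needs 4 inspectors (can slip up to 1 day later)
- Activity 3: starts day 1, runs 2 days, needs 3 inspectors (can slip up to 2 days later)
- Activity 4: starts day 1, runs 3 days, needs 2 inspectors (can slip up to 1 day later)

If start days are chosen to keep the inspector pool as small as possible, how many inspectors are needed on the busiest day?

Early-start (Activity 1@1, Activity 2@1, Activity 3@1, Activity 4@1) gives peak 13: d1:13  d2:9  d3:6  d4:0.
Shift Activity 3→2, Activity 4→2.
Schedule Activity 1@1, Activity 2@1, Activity 3@2, Activity 4@2: d1:8  d2:9  d3:9  d4:2 — peak 9.

9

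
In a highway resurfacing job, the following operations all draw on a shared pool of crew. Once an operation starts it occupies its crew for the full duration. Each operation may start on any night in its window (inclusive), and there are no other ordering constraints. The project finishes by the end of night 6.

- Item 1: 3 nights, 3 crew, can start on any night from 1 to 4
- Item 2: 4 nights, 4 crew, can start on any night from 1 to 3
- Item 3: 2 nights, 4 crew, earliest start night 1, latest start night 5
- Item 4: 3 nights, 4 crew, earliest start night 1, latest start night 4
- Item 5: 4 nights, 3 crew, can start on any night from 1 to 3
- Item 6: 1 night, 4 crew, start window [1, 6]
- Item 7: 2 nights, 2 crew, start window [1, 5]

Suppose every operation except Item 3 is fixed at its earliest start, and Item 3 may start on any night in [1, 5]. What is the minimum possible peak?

Item 3@1: n1:24  n2:20  n3:14  n4:7  n5:0  n6:0 → peak 24
Item 3@2: n1:20  n2:20  n3:18  n4:7  n5:0  n6:0 → peak 20
Item 3@3: n1:20  n2:16  n3:18  n4:11  n5:0  n6:0 → peak 20
Item 3@4: n1:20  n2:16  n3:14  n4:11  n5:4  n6:0 → peak 20
Item 3@5: n1:20  n2:16  n3:14  n4:7  n5:4  n6:4 → peak 20
Best is Item 3@2, peak 20.

20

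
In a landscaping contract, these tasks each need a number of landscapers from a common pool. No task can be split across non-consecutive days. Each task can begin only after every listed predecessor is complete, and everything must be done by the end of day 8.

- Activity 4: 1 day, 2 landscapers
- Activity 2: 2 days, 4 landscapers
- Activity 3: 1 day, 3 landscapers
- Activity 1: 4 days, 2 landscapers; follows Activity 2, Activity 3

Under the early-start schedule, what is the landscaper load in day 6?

At early start, day 6 has: Activity 1.
Demand: 2 = 2.

2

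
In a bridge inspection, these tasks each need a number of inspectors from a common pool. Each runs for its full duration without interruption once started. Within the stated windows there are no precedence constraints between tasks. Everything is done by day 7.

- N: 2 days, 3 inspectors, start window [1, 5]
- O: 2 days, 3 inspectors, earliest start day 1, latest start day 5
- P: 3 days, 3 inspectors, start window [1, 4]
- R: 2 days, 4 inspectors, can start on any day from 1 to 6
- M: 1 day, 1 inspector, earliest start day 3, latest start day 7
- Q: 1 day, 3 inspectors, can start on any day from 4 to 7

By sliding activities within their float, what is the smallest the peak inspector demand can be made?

6

Early-start (N@1, O@1, P@1, R@1, M@3, Q@4) gives peak 13: d1:13  d2:13  d3:4  d4:3  d5:0  d6:0  d7:0.
Shift P→3, R→6.
Schedule N@1, O@1, P@3, R@6, M@3, Q@4: d1:6  d2:6  d3:4  d4:6  d5:3  d6:4  d7:4 — peak 6.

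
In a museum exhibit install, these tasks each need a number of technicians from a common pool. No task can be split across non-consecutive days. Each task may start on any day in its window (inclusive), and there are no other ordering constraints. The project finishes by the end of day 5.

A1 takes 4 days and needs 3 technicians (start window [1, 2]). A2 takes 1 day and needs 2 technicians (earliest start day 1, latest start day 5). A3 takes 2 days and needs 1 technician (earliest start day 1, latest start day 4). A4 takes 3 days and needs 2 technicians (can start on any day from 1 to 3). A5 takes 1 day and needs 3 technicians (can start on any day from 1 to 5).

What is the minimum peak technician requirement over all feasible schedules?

Early-start (A1@1, A2@1, A3@1, A4@1, A5@1) gives peak 11: d1:11  d2:6  d3:5  d4:3  d5:0.
Shift A4→2, A5→5.
Schedule A1@1, A2@1, A3@1, A4@2, A5@5: d1:6  d2:6  d3:5  d4:5  d5:3 — peak 6.

6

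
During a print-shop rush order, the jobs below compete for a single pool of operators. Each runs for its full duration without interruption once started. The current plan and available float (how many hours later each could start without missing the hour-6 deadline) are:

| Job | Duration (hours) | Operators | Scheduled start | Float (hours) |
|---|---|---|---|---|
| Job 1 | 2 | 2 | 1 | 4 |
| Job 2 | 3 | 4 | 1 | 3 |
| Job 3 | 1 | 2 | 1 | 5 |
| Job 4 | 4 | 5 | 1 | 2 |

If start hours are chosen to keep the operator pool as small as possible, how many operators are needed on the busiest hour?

Early-start (Job 1@1, Job 2@1, Job 3@1, Job 4@1) gives peak 13: h1:13  h2:11  h3:9  h4:5  h5:0  h6:0.
Shift Job 4→3.
Schedule Job 1@1, Job 2@1, Job 3@1, Job 4@3: h1:8  h2:6  h3:9  h4:5  h5:5  h6:5 — peak 9.

9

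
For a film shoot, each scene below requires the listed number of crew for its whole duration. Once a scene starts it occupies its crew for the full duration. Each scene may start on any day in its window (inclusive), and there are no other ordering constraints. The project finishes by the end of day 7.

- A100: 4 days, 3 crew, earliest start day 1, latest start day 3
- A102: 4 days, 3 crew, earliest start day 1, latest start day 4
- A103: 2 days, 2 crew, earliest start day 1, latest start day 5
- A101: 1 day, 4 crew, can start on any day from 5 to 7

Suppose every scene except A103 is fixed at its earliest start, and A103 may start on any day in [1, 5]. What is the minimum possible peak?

6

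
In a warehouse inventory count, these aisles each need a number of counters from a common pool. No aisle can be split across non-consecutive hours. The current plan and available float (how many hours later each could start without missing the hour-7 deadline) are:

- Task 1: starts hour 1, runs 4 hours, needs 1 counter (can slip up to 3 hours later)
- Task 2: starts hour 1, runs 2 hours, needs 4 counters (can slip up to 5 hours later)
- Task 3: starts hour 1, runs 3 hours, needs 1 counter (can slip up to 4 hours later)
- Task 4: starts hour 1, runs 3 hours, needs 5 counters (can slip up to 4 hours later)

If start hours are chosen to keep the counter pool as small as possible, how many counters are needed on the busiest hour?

Early-start (Task 1@1, Task 2@1, Task 3@1, Task 4@1) gives peak 11: h1:11  h2:11  h3:7  h4:1  h5:0  h6:0  h7:0.
Shift Task 4→4.
Schedule Task 1@1, Task 2@1, Task 3@1, Task 4@4: h1:6  h2:6  h3:2  h4:6  h5:5  h6:5  h7:0 — peak 6.

6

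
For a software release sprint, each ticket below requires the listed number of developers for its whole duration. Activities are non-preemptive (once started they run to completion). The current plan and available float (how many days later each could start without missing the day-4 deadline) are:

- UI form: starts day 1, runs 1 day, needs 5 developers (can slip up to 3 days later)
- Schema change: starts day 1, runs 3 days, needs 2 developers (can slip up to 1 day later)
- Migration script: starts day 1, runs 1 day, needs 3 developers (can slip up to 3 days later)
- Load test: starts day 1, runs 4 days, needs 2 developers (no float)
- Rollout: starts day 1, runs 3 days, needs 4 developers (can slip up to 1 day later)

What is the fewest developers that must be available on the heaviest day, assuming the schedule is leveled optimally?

Early-start (UI form@1, Schema change@1, Migration script@1, Load test@1, Rollout@1) gives peak 16: d1:16  d2:8  d3:8  d4:2.
Shift Migration script→4, Rollout→2.
Schedule UI form@1, Schema change@1, Migration script@4, Load test@1, Rollout@2: d1:9  d2:8  d3:8  d4:9 — peak 9.
Total developer-days = 34 over 4 days ⇒ peak ≥ ⌈34/4⌉ = 9, so 9 is optimal.

9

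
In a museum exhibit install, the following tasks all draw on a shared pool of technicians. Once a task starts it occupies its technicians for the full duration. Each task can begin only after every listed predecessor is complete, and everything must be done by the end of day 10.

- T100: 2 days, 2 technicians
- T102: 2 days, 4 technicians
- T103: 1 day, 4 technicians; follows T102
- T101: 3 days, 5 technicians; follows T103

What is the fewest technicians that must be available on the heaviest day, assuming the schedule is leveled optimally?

5

Early-start (T100@1, T102@1, T103@3, T101@4) gives peak 6: d1:6  d2:6  d3:4  d4:5  d5:5  d6:5  d7:0  d8:0  d9:0  d10:0.
Shift T102→3, T103→5, T101→6.
Schedule T100@1, T102@3, T103@5, T101@6: d1:2  d2:2  d3:4  d4:4  d5:4  d6:5  d7:5  d8:5  d9:0  d10:0 — peak 5.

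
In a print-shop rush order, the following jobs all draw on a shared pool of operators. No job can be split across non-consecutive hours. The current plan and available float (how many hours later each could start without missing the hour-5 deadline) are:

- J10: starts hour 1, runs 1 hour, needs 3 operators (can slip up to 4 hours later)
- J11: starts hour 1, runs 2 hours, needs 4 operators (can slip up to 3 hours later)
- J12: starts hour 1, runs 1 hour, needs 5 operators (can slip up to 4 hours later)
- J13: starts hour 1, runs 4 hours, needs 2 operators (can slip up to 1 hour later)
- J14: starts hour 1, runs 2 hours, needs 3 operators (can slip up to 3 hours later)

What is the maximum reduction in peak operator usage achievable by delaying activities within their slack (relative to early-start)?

Early-start peak: h1:17  h2:9  h3:2  h4:2  h5:0 ⇒ 17.
Leveled (J10@1, J11@1, J12@3, J13@2, J14@4): h1:7  h2:6  h3:7  h4:5  h5:5 ⇒ 7.
Reduction 17 − 7 = 10.

10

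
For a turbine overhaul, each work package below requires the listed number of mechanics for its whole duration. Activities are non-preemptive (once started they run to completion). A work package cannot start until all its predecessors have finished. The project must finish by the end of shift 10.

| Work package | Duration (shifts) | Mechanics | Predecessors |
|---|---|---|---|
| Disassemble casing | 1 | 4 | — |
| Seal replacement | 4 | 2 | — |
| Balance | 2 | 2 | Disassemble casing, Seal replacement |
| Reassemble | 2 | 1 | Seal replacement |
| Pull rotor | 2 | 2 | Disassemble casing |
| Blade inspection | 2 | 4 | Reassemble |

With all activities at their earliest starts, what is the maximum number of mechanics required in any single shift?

Early-start schedule: Disassemble casing@1, Seal replacement@1, Balance@5, Reassemble@5, Pull rotor@2, Blade inspection@7.
Load per shift: shift 1: 6, shift 2: 4, shift 3: 4, shift 4: 2, shift 5: 3, shift 6: 3, shift 7: 4, shift 8: 4, shift 9: 0, shift 10: 0.
Peak is 6.

6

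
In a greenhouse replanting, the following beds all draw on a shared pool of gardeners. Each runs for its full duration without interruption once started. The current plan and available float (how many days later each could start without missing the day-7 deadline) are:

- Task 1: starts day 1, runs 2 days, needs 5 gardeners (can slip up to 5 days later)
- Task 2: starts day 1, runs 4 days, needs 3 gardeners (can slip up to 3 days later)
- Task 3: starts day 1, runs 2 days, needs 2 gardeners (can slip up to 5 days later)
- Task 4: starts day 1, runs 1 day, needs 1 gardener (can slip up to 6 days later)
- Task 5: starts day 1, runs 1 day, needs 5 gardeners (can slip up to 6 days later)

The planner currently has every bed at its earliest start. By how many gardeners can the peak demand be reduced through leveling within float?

11

Early-start peak: d1:16  d2:10  d3:3  d4:3  d5:0  d6:0  d7:0 ⇒ 16.
Leveled (Task 1@1, Task 2@3, Task 3@3, Task 4@5, Task 5@7): d1:5  d2:5  d3:5  d4:5  d5:4  d6:3  d7:5 ⇒ 5.
Reduction 16 − 5 = 11.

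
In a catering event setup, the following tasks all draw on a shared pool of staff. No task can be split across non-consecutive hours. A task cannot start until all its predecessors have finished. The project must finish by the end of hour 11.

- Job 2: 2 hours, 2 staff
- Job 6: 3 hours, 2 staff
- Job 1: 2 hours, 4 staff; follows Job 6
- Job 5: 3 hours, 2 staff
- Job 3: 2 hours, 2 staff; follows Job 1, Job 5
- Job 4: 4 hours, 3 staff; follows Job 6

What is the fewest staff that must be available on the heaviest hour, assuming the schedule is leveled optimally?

Early-start (Job 2@1, Job 6@1, Job 1@4, Job 5@1, Job 3@6, Job 4@4) gives peak 7: h1:6  h2:6  h3:4  h4:7  h5:7  h6:5  h7:5  h8:0  h9:0  h10:0  h11:0.
Shift Job 2→6, Job 4→8.
Schedule Job 2@6, Job 6@1, Job 1@4, Job 5@1, Job 3@6, Job 4@8: h1:4  h2:4  h3:4  h4:4  h5:4  h6:4  h7:4  h8:3  h9:3  h10:3  h11:3 — peak 4.
Total staffer-hours = 40 over 11 hours ⇒ peak ≥ ⌈40/11⌉ = 4, so 4 is optimal.

4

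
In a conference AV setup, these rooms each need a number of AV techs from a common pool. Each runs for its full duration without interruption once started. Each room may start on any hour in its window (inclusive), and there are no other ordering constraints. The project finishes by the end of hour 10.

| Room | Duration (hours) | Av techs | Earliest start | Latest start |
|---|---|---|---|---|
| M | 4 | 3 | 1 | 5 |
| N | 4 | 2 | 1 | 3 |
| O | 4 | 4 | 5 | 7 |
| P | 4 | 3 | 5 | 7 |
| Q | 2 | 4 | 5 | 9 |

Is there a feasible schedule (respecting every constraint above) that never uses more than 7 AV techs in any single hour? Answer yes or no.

Schedule M@1, N@1, O@5, P@5, Q@9: h1:5  h2:5  h3:5  h4:5  h5:7  h6:7  h7:7  h8:7  h9:4  h10:4 — peak 7 ≤ 7.

yes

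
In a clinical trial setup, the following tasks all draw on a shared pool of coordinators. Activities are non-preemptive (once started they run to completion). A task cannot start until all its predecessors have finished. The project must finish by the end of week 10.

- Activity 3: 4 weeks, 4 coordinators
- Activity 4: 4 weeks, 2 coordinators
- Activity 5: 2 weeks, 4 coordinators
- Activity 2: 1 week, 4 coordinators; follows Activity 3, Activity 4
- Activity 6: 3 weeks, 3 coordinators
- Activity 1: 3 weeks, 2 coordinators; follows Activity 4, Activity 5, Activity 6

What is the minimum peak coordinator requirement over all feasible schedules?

Early-start (Activity 3@1, Activity 4@1, Activity 5@1, Activity 2@5, Activity 6@1, Activity 1@5) gives peak 13: w1:13  w2:13  w3:9  w4:6  w5:6  w6:2  w7:2  w8:0  w9:0  w10:0.
Shift Activity 3→6, Activity 2→10, Activity 6→3, Activity 1→6.
Schedule Activity 3@6, Activity 4@1, Activity 5@1, Activity 2@10, Activity 6@3, Activity 1@6: w1:6  w2:6  w3:5  w4:5  w5:3  w6:6  w7:6  w8:6  w9:4  w10:4 — peak 6.
Total coordinator-weeks = 51 over 10 weeks ⇒ peak ≥ ⌈51/10⌉ = 6, so 6 is optimal.

6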